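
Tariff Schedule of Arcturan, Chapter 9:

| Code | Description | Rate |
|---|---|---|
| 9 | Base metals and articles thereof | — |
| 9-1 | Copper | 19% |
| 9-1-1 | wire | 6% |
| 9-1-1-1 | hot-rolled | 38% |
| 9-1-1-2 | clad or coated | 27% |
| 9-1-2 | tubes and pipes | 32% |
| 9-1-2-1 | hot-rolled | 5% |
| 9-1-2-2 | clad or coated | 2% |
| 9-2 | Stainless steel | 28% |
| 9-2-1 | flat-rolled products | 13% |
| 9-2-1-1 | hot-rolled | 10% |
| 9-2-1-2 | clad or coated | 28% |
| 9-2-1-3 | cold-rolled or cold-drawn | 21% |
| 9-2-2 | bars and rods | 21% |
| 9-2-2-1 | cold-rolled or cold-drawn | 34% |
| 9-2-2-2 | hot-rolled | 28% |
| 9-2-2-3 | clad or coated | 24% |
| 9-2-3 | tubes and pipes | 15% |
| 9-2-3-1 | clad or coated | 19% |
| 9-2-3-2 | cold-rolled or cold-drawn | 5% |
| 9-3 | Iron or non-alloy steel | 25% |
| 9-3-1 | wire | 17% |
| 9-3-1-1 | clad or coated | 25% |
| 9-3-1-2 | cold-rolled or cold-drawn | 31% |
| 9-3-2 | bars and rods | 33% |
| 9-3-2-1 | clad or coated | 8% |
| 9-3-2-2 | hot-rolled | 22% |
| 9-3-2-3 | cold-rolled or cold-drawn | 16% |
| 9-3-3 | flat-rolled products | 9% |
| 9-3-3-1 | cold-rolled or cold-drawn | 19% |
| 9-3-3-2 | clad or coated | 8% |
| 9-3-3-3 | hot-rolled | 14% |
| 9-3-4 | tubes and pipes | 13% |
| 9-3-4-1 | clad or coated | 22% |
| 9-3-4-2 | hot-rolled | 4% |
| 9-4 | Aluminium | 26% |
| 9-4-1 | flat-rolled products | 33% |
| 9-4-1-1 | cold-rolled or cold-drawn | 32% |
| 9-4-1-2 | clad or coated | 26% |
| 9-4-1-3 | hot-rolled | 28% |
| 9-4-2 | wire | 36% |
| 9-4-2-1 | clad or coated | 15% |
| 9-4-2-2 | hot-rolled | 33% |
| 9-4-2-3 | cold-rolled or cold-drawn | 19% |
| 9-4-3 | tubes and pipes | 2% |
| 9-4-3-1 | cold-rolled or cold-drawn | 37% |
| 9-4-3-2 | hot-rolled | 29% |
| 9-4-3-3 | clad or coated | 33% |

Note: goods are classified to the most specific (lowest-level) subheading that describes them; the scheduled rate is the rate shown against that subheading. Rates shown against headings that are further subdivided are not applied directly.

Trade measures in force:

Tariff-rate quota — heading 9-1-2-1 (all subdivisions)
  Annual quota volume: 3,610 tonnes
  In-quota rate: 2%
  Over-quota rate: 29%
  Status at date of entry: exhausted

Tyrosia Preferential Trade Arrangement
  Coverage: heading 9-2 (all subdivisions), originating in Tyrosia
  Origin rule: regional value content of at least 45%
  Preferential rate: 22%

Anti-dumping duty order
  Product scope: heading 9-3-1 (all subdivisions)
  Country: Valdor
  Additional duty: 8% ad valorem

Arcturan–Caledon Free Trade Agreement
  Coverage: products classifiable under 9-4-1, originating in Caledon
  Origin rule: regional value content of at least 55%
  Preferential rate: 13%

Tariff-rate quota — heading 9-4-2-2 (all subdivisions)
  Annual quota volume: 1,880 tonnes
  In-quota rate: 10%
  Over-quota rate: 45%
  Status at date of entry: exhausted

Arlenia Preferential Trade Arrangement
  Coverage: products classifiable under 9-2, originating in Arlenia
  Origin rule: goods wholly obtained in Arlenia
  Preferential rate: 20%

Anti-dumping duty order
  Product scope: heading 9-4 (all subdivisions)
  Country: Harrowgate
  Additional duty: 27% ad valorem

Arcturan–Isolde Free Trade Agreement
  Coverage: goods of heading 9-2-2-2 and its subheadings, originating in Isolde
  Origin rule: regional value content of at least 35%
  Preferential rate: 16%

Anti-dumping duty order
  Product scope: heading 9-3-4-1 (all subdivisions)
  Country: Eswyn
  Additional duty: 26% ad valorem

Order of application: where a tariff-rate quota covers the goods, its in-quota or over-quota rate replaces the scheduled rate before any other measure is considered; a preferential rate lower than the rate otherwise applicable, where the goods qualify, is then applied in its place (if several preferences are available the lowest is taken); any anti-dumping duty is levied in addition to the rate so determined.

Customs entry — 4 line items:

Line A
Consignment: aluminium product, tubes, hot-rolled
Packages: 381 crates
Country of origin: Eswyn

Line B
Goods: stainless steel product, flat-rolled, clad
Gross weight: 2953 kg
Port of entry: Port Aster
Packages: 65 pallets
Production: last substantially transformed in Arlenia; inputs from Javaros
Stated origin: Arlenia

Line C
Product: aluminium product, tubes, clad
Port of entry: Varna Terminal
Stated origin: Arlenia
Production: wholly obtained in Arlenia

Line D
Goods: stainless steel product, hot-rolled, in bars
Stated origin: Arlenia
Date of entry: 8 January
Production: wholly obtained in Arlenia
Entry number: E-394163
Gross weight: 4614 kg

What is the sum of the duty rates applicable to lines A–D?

Line A: aluminium → 9-4; tubes → 9-4-3; hot-rolled → 9-4-3-2. Scheduled 29%. No special measure applies. → 29%.
Line B: stainless steel → 9-2; flat-rolled → 9-2-1; clad → 9-2-1-2. Scheduled 28%. Arlenia agreement on 9-2: not wholly obtained. → 28%.
Line C: aluminium → 9-4; tubes → 9-4-3; clad → 9-4-3-3. Scheduled 33%. Arlenia agreement on 9-2: 9-4-3-3 not covered. → 33%.
Line D: stainless steel → 9-2; in bars → 9-2-2; hot-rolled → 9-2-2-2. Scheduled 28%. Arlenia agreement on 9-2: wholly obtained → 20% available; preferential 20%. → 20%.
Sum: 29% + 28% + 33% + 20% = 110%.

110%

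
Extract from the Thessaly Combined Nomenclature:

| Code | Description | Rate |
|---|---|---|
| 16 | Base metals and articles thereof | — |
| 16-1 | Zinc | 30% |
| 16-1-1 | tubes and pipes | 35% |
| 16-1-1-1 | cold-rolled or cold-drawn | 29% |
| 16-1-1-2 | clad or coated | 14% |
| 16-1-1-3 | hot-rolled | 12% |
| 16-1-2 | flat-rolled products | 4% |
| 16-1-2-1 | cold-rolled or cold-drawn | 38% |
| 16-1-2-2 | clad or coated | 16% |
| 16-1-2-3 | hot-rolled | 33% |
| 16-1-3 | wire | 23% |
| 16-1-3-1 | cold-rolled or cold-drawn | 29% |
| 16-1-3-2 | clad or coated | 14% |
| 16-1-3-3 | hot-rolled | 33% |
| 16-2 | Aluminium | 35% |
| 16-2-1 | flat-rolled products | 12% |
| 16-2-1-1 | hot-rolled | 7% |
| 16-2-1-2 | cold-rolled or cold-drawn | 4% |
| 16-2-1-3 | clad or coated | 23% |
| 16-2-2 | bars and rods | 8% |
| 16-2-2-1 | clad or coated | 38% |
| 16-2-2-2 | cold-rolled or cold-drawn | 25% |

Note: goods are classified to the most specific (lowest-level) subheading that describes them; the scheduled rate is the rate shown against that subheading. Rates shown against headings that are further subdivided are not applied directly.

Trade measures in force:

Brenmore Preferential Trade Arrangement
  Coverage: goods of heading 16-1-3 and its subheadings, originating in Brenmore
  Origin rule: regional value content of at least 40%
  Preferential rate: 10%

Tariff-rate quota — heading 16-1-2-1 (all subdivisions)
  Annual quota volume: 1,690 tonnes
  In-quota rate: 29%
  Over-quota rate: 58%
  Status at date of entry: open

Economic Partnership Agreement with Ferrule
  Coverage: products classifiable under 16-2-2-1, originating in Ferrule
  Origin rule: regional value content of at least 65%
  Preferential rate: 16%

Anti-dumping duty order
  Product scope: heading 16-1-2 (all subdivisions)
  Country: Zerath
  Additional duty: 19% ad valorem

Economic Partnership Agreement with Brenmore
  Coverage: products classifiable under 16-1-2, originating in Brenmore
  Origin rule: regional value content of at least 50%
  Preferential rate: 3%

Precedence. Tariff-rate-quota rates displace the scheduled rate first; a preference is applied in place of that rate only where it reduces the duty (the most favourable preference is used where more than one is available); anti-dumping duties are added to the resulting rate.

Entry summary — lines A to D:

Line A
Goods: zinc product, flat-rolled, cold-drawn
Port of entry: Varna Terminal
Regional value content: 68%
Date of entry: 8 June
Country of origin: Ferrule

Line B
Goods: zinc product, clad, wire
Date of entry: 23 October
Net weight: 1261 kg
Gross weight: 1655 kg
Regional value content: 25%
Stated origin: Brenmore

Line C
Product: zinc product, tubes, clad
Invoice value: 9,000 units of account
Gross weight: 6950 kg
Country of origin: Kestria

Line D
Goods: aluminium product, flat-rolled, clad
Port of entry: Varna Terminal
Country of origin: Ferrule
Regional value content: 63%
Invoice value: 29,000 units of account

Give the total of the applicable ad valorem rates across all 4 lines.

Line A: zinc → 16-1; flat-rolled → 16-1-2; cold-drawn → 16-1-2-1. Scheduled 38%. quota on 16-1-2-1 open → in-quota 29%; Ferrule agreement on 16-2-2-1: 16-1-2-1 not covered. → 29%.
Line B: zinc → 16-1; wire → 16-1-3; clad → 16-1-3-2. Scheduled 14%. Brenmore agreement on 16-1-3: RVC < 40%; Brenmore agreement on 16-1-2: 16-1-3-2 not covered. → 14%.
Line C: zinc → 16-1; tubes → 16-1-1; clad → 16-1-1-2. Scheduled 14%. No special measure applies. → 14%.
Line D: aluminium → 16-2; flat-rolled → 16-2-1; clad → 16-2-1-3. Scheduled 23%. Ferrule agreement on 16-2-2-1: 16-2-1-3 not covered. → 23%.
Sum: 29% + 14% + 14% + 23% = 80%.

80%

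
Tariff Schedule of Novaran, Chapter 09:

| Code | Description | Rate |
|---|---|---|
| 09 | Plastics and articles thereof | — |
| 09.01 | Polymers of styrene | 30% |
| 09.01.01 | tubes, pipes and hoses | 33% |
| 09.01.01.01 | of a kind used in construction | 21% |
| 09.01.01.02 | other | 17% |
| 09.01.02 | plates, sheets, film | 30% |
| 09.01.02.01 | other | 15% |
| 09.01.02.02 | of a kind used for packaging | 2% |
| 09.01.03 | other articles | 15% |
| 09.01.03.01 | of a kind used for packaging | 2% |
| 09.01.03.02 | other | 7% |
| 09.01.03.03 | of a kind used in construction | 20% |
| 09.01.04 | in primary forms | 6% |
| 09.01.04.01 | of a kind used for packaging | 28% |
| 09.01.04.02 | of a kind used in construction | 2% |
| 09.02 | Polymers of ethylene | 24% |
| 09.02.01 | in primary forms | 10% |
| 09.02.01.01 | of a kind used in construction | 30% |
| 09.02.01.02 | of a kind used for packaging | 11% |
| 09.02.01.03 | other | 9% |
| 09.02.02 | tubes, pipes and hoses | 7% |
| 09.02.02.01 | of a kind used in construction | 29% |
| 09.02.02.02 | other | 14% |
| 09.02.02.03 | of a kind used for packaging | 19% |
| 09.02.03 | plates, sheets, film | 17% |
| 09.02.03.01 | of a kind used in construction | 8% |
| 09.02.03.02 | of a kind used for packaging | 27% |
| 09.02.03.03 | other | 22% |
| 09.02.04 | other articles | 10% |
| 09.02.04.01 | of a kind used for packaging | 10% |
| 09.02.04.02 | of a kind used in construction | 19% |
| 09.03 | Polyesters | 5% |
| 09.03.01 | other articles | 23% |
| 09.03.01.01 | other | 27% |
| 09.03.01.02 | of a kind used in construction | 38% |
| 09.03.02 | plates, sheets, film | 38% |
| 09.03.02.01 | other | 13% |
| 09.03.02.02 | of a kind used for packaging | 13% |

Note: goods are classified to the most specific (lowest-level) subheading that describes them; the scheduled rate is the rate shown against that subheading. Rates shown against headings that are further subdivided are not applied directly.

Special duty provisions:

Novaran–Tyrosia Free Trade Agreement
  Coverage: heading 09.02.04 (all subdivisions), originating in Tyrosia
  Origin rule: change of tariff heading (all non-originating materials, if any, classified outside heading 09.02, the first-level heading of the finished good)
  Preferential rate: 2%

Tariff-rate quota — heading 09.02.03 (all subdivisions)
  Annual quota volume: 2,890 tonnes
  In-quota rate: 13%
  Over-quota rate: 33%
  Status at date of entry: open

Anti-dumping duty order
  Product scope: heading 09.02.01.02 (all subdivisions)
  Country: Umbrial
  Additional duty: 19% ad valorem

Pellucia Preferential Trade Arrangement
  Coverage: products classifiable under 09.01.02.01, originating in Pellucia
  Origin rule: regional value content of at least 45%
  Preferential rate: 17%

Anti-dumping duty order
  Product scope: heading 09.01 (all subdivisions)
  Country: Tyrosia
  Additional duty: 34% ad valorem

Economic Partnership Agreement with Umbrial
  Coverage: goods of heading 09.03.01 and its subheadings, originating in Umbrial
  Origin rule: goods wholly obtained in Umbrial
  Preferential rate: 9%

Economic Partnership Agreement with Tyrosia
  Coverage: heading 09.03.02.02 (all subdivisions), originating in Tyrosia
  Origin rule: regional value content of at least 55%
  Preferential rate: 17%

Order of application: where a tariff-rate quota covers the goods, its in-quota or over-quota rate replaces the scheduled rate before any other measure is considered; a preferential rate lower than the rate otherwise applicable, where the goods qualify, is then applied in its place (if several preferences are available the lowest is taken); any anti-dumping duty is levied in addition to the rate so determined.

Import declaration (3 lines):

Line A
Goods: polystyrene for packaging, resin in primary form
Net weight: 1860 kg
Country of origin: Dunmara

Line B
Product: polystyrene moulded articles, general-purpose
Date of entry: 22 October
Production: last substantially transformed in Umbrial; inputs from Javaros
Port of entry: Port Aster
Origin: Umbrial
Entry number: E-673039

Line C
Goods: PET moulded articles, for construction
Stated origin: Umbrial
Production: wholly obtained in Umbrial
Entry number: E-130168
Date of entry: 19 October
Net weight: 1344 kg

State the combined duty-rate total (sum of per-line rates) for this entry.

Line A: polystyrene → 09.01; resin in primary form → 09.01.04; for packaging → 09.01.04.01. Scheduled 28%. No special measure applies. → 28%.
Line B: polystyrene → 09.01; moulded articles → 09.01.03; general-purpose → 09.01.03.02. Scheduled 7%. Umbrial agreement on 09.03.01: 09.01.03.02 not covered. → 7%.
Line C: PET → 09.03; moulded articles → 09.03.01; for construction → 09.03.01.02. Scheduled 38%. Umbrial agreement on 09.03.01: wholly obtained → 9% available; preferential 9%. → 9%.
Sum: 28% + 7% + 9% = 44%.

44%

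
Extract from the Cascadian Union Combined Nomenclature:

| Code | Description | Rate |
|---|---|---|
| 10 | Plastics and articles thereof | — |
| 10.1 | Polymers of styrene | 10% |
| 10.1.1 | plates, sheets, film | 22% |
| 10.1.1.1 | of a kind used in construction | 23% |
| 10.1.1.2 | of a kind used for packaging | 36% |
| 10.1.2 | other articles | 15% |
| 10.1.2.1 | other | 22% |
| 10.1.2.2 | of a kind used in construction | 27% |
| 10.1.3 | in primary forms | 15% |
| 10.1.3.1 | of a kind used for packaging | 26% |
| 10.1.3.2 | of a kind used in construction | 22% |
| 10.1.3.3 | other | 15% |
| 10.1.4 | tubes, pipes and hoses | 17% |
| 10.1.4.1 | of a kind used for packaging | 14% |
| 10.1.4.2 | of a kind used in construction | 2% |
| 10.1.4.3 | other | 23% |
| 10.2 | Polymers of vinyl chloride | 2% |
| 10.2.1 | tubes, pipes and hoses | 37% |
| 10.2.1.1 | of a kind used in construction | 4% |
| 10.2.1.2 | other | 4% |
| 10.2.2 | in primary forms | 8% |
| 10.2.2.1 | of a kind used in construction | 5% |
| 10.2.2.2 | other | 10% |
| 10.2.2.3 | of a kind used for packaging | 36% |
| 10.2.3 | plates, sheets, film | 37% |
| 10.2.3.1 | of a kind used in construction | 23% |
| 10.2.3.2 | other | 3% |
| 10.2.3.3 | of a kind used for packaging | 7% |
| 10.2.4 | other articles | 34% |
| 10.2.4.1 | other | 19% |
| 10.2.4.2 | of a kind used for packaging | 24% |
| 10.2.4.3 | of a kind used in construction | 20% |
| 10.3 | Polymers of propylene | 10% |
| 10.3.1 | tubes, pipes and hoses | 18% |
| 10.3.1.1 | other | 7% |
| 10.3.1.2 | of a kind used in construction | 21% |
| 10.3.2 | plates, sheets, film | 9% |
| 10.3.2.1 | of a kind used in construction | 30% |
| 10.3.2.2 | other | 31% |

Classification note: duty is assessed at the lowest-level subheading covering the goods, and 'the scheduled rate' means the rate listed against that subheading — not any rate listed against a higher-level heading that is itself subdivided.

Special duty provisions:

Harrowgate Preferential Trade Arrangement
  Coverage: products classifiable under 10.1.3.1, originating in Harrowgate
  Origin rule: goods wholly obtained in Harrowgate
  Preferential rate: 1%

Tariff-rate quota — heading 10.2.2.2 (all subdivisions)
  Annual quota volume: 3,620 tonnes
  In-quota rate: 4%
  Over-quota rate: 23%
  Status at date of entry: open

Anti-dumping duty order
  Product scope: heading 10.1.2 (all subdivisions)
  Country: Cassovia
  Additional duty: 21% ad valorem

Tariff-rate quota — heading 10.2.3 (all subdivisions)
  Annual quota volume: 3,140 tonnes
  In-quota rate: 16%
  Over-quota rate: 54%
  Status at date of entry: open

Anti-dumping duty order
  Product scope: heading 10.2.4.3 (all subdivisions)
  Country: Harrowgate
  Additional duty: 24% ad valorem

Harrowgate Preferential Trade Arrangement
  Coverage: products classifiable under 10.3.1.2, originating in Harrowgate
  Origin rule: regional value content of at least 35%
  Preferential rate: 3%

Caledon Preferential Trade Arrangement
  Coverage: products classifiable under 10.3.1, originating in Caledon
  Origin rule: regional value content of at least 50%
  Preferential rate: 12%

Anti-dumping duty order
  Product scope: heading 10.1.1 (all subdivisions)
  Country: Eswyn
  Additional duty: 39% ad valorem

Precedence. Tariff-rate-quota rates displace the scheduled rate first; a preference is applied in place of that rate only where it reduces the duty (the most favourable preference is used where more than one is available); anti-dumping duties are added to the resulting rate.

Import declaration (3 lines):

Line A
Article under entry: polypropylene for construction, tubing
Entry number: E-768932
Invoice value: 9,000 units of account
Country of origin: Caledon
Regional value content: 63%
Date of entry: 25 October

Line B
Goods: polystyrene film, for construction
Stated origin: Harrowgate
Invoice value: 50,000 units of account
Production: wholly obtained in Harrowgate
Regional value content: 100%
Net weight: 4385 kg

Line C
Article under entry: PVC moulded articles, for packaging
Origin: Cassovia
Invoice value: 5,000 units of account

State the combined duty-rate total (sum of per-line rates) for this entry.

Line A: polypropylene → 10.3; tubing → 10.3.1; for construction → 10.3.1.2. Scheduled 21%. Caledon agreement on 10.3.1: RVC ≥ 50% → 12% available; preferential 12%. → 12%.
Line B: polystyrene → 10.1; film → 10.1.1; for construction → 10.1.1.1. Scheduled 23%. Harrowgate agreement on 10.1.3.1: 10.1.1.1 not covered; Harrowgate agreement on 10.3.1.2: 10.1.1.1 not covered. → 23%.
Line C: PVC → 10.2; moulded articles → 10.2.4; for packaging → 10.2.4.2. Scheduled 24%. No special measure applies. → 24%.
Sum: 12% + 23% + 24% = 59%.

59%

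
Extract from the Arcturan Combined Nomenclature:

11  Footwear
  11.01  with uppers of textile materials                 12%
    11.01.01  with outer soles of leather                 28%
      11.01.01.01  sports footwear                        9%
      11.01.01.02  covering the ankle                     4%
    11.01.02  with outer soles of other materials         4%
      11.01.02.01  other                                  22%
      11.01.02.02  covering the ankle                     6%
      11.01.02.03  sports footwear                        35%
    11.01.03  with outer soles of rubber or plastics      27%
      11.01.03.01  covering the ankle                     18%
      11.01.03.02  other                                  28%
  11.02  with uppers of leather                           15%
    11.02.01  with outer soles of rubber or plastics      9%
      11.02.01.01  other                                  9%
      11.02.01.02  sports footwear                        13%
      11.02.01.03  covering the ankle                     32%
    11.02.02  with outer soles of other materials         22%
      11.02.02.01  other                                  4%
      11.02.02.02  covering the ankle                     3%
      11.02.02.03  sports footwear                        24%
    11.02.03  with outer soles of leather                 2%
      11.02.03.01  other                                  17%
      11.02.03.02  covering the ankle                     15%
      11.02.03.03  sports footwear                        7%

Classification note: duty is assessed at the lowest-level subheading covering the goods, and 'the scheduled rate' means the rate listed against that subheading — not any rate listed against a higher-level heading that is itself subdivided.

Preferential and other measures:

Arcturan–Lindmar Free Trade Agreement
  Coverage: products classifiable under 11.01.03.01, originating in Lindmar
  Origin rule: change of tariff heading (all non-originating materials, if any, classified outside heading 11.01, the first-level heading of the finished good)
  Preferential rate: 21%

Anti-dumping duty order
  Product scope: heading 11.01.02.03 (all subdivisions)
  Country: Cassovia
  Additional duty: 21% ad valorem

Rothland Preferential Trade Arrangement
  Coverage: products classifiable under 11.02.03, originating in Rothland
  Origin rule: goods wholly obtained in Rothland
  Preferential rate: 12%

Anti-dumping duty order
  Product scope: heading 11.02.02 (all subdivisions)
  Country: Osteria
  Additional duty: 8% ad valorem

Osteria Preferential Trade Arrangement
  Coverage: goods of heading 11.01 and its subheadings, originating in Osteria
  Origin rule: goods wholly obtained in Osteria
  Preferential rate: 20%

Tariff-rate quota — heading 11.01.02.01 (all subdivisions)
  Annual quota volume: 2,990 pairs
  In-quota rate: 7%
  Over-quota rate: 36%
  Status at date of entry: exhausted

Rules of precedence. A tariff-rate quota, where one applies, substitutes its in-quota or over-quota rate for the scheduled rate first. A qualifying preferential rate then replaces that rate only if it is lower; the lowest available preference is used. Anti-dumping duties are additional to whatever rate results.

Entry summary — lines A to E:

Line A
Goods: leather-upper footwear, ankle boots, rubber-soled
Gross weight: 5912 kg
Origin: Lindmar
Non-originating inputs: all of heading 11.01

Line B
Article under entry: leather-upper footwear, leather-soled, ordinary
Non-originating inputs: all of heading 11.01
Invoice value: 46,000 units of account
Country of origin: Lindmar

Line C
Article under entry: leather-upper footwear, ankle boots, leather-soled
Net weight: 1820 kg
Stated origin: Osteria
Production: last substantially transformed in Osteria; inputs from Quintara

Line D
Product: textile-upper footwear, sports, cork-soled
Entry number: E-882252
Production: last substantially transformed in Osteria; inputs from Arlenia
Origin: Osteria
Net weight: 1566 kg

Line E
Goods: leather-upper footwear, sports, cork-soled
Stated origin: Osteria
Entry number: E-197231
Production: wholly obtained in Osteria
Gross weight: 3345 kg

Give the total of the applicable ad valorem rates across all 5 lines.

131%

Line A: leather-upper → 11.02; rubber-soled → 11.02.01; ankle boots → 11.02.01.03. Scheduled 32%. Lindmar agreement on 11.01.03.01: 11.02.01.03 not covered. → 32%.
Line B: leather-upper → 11.02; leather-soled → 11.02.03; ordinary → 11.02.03.01. Scheduled 17%. Lindmar agreement on 11.01.03.01: 11.02.03.01 not covered. → 17%.
Line C: leather-upper → 11.02; leather-soled → 11.02.03; ankle boots → 11.02.03.02. Scheduled 15%. Osteria agreement on 11.01: 11.02.03.02 not covered. → 15%.
Line D: textile-upper → 11.01; cork-soled → 11.01.02; sports → 11.01.02.03. Scheduled 35%. Osteria agreement on 11.01: not wholly obtained. → 35%.
Line E: leather-upper → 11.02; cork-soled → 11.02.02; sports → 11.02.02.03. Scheduled 24%. Osteria agreement on 11.01: 11.02.02.03 not covered; anti-dumping (Osteria, 11.02.02): +8%; total 24% + 8% = 32%. → 32%.
Sum: 32% + 17% + 15% + 35% + 32% = 131%.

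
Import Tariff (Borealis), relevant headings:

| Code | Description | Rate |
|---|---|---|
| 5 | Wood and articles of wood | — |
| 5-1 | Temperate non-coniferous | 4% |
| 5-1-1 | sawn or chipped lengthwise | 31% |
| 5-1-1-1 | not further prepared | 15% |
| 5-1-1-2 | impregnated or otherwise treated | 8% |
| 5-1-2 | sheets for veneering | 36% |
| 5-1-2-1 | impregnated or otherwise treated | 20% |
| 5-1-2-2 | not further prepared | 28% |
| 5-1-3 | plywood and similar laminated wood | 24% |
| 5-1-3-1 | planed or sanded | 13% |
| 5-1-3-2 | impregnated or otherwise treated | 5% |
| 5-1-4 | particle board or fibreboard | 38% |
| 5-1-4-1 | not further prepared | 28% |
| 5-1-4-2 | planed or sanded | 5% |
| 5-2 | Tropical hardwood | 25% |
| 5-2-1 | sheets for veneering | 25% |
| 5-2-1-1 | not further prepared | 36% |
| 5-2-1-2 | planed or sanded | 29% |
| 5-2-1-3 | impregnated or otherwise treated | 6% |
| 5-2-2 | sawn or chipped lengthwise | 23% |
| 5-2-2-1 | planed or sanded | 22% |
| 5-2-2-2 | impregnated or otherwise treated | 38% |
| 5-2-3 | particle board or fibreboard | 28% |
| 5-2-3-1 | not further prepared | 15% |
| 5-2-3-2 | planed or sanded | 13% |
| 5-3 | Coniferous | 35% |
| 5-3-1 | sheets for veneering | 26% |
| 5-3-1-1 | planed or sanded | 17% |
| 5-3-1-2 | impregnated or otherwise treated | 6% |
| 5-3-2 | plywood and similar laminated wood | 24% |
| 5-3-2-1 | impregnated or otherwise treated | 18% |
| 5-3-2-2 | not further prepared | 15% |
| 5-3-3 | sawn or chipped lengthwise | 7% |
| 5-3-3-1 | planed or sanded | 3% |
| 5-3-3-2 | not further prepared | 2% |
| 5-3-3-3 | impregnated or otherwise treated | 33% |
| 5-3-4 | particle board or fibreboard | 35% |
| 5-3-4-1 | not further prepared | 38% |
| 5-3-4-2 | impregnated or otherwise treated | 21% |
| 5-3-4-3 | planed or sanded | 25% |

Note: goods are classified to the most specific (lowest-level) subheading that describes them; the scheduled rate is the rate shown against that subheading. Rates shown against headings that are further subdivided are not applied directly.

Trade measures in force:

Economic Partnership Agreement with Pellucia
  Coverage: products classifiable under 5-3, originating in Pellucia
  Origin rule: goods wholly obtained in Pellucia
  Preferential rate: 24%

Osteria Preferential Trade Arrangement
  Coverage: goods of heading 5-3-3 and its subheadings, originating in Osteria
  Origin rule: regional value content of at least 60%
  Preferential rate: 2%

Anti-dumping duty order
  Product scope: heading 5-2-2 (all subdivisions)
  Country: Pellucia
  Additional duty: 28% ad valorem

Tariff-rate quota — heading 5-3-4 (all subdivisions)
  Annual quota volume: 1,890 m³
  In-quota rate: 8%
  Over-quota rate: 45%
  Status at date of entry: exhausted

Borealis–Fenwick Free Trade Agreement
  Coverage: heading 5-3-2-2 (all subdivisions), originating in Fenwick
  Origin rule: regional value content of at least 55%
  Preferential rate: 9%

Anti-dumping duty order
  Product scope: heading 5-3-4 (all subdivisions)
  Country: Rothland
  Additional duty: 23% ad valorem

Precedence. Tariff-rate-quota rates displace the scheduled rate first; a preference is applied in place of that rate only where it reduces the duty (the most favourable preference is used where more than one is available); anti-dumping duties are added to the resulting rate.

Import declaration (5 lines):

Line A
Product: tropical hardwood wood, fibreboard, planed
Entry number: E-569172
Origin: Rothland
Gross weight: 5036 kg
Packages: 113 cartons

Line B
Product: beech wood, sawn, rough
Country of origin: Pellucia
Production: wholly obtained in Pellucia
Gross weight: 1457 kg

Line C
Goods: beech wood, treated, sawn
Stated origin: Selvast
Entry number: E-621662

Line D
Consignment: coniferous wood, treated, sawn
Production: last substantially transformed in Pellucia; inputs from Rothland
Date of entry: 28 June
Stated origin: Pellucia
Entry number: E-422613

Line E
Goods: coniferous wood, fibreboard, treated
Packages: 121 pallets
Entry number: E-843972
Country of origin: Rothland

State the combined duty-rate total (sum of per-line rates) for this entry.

137%

Line A: tropical hardwood → 5-2; fibreboard → 5-2-3; planed → 5-2-3-2. Scheduled 13%. No special measure applies. → 13%.
Line B: beech → 5-1; sawn → 5-1-1; rough → 5-1-1-1. Scheduled 15%. Pellucia agreement on 5-3: 5-1-1-1 not covered. → 15%.
Line C: beech → 5-1; sawn → 5-1-1; treated → 5-1-1-2. Scheduled 8%. No special measure applies. → 8%.
Line D: coniferous → 5-3; sawn → 5-3-3; treated → 5-3-3-3. Scheduled 33%. Pellucia agreement on 5-3: not wholly obtained. → 33%.
Line E: coniferous → 5-3; fibreboard → 5-3-4; treated → 5-3-4-2. Scheduled 21%. quota on 5-3-4 exhausted → over-quota 45%; anti-dumping (Rothland, 5-3-4): +23%; total 45% + 23% = 68%. → 68%.
Sum: 13% + 15% + 8% + 33% + 68% = 137%.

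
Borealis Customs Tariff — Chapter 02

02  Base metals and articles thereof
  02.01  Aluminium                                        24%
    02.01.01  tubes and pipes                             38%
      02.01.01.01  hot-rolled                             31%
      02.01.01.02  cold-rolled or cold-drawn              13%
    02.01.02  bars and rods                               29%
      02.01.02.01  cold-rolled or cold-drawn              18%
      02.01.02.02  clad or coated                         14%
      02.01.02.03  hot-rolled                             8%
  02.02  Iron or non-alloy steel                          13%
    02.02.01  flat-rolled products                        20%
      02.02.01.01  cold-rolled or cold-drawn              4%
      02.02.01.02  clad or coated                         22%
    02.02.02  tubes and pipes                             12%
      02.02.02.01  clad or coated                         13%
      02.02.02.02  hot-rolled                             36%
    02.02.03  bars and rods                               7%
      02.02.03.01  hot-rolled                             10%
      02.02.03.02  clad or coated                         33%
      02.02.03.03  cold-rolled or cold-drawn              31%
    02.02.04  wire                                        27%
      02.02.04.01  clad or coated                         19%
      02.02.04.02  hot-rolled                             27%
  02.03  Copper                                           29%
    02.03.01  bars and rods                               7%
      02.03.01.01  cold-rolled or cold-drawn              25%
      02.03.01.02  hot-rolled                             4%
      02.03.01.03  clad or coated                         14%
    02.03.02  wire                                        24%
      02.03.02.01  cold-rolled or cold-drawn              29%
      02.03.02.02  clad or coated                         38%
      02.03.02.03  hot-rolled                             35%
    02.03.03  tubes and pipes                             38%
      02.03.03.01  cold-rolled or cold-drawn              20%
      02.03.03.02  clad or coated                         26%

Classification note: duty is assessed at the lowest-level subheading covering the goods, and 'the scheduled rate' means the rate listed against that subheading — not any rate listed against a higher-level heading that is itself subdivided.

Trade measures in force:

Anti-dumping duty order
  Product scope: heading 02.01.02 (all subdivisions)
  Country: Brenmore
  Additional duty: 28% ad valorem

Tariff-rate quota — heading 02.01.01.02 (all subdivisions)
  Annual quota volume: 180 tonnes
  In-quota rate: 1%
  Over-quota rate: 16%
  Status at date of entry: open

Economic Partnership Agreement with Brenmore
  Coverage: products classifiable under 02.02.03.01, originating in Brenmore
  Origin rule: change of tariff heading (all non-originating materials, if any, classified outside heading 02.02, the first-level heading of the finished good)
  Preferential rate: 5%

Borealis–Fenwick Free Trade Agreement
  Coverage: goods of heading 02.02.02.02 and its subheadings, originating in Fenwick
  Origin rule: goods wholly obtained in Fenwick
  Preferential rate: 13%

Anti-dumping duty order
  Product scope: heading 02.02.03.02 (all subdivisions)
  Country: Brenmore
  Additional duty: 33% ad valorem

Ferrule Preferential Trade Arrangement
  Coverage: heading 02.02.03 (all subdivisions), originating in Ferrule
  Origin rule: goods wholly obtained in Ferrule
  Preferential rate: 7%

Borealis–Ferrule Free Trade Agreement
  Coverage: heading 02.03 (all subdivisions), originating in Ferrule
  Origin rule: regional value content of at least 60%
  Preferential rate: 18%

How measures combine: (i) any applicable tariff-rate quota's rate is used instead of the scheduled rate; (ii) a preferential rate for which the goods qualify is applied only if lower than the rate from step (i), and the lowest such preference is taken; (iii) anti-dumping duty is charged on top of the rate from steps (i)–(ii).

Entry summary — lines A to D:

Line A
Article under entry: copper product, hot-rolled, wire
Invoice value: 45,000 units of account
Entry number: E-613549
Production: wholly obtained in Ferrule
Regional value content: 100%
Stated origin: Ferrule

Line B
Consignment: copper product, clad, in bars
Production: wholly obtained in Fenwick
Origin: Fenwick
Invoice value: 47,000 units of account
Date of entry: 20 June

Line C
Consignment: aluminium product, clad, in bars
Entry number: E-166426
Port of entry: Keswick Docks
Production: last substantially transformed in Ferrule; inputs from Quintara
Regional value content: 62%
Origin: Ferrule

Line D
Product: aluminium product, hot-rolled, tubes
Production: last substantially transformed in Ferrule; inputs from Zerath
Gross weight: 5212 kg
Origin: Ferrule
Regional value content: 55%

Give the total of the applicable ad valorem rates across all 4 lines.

Line A: copper → 02.03; wire → 02.03.02; hot-rolled → 02.03.02.03. Scheduled 35%. Ferrule agreement on 02.02.03: 02.03.02.03 not covered; Ferrule agreement on 02.03: RVC ≥ 60% → 18% available; preferential 18%. → 18%.
Line B: copper → 02.03; in bars → 02.03.01; clad → 02.03.01.03. Scheduled 14%. Fenwick agreement on 02.02.02.02: 02.03.01.03 not covered. → 14%.
Line C: aluminium → 02.01; in bars → 02.01.02; clad → 02.01.02.02. Scheduled 14%. Ferrule agreement on 02.02.03: 02.01.02.02 not covered; Ferrule agreement on 02.03: 02.01.02.02 not covered. → 14%.
Line D: aluminium → 02.01; tubes → 02.01.01; hot-rolled → 02.01.01.01. Scheduled 31%. Ferrule agreement on 02.02.03: 02.01.01.01 not covered; Ferrule agreement on 02.03: 02.01.01.01 not covered. → 31%.
Sum: 18% + 14% + 14% + 31% = 77%.

77%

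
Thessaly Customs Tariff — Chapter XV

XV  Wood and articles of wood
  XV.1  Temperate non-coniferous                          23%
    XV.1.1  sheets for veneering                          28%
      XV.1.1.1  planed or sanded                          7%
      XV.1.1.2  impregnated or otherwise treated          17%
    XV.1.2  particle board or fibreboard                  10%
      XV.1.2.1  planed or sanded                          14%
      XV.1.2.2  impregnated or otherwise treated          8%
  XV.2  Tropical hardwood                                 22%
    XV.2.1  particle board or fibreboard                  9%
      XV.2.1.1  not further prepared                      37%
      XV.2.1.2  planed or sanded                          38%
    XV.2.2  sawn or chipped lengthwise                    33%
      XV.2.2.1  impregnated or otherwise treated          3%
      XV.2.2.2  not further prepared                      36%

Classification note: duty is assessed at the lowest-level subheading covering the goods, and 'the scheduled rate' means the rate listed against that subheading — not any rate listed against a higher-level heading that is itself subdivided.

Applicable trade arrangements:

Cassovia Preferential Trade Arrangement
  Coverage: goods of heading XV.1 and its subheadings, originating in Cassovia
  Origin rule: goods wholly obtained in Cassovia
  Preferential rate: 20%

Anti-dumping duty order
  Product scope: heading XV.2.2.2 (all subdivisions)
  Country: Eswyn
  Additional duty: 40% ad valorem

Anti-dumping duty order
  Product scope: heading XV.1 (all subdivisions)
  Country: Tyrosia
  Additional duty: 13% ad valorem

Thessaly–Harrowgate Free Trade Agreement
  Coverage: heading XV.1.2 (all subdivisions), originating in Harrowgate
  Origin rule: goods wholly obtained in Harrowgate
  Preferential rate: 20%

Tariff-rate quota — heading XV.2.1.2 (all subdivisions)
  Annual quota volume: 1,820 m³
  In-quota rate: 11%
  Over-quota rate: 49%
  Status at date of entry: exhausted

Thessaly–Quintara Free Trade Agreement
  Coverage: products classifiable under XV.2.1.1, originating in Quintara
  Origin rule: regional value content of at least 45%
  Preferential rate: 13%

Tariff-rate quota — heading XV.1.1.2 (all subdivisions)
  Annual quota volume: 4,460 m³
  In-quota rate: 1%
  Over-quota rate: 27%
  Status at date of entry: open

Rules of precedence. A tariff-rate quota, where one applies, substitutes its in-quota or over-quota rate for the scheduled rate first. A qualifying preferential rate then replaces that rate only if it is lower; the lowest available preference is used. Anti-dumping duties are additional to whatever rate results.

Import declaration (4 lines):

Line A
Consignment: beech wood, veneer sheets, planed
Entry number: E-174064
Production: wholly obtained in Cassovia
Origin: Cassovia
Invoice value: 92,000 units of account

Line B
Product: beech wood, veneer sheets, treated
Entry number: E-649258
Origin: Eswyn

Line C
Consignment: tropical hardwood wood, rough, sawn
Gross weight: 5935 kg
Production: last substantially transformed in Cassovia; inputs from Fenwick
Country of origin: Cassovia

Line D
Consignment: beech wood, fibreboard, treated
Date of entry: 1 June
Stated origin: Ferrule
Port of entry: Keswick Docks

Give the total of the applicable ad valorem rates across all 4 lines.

52%

Line A: beech → XV.1; veneer sheets → XV.1.1; planed → XV.1.1.1. Scheduled 7%. Cassovia agreement on XV.1: wholly obtained → 20% available; preference 20% not lower than 7% → no reduction. → 7%.
Line B: beech → XV.1; veneer sheets → XV.1.1; treated → XV.1.1.2. Scheduled 17%. quota on XV.1.1.2 open → in-quota 1%. → 1%.
Line C: tropical hardwood → XV.2; sawn → XV.2.2; rough → XV.2.2.2. Scheduled 36%. Cassovia agreement on XV.1: XV.2.2.2 not covered. → 36%.
Line D: beech → XV.1; fibreboard → XV.1.2; treated → XV.1.2.2. Scheduled 8%. No special measure applies. → 8%.
Sum: 7% + 1% + 36% + 8% = 52%.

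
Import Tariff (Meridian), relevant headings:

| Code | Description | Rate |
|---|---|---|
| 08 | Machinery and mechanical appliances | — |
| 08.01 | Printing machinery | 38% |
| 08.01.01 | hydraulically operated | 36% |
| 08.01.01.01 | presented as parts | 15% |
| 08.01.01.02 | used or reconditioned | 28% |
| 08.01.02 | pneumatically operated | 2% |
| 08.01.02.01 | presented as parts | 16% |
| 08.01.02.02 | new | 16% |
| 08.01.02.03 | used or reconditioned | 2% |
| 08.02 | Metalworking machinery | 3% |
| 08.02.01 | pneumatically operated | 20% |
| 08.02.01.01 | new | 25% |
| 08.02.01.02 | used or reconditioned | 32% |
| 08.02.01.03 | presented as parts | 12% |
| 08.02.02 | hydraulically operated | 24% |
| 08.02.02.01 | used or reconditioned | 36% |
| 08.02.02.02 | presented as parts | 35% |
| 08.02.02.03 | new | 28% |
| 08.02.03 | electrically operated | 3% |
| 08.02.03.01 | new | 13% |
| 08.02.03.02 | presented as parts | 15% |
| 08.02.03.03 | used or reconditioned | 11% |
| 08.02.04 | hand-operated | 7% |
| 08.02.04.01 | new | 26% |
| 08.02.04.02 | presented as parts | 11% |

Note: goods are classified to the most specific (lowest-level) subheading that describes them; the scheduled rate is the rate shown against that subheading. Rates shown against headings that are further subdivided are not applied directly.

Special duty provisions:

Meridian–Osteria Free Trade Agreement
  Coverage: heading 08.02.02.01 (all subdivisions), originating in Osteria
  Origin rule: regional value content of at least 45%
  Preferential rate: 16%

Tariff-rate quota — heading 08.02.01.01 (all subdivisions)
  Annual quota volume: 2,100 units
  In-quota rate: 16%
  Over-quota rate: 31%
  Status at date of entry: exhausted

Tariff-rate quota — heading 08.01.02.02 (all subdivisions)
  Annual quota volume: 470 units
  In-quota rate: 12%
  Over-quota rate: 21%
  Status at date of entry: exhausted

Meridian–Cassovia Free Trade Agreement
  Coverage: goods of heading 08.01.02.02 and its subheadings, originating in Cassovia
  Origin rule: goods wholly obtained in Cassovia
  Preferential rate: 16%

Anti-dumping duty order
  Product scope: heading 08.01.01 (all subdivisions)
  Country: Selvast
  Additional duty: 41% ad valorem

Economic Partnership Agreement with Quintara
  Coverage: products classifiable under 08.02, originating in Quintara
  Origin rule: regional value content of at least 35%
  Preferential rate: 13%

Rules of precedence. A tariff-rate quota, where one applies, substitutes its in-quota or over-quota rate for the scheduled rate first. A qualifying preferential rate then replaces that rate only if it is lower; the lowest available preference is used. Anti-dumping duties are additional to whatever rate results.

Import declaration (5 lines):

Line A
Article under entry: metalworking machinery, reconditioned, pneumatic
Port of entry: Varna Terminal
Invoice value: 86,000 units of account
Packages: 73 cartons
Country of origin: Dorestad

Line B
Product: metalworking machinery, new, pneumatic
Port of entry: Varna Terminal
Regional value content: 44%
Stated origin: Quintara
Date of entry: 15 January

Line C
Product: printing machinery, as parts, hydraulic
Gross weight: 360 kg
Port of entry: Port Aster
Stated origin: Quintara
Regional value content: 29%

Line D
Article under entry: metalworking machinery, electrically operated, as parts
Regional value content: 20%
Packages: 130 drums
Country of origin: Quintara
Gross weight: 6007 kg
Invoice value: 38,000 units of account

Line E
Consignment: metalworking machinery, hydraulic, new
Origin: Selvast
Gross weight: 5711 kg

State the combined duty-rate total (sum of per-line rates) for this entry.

103%

Line A: metalworking → 08.02; pneumatic → 08.02.01; reconditioned → 08.02.01.02. Scheduled 32%. No special measure applies. → 32%.
Line B: metalworking → 08.02; pneumatic → 08.02.01; new → 08.02.01.01. Scheduled 25%. quota on 08.02.01.01 exhausted → over-quota 31%; Quintara agreement on 08.02: RVC ≥ 35% → 13% available; preferential 13%. → 13%.
Line C: printing → 08.01; hydraulic → 08.01.01; as parts → 08.01.01.01. Scheduled 15%. Quintara agreement on 08.02: 08.01.01.01 not covered. → 15%.
Line D: metalworking → 08.02; electrically operated → 08.02.03; as parts → 08.02.03.02. Scheduled 15%. Quintara agreement on 08.02: RVC < 35%. → 15%.
Line E: metalworking → 08.02; hydraulic → 08.02.02; new → 08.02.02.03. Scheduled 28%. No special measure applies. → 28%.
Sum: 32% + 13% + 15% + 15% + 28% = 103%.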